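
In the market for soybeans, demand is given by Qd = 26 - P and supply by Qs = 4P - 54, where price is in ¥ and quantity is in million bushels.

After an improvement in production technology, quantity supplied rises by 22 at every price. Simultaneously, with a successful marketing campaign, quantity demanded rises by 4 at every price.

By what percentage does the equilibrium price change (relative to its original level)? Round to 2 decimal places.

-22.50

Initially, 26 - P = 4P - 54, so 80 = 5P and P = 16, Q = 10.
With the change applied: demand Qd = 30 - P, supply Qs = 4P - 32.
New equilibrium: 30 - P = 4P - 32 ⇒ 62 = 5P ⇒ P = 12.4, Q = 17.6.
%ΔP = (12.4 − 16) / 16 × 100 = -22.50%.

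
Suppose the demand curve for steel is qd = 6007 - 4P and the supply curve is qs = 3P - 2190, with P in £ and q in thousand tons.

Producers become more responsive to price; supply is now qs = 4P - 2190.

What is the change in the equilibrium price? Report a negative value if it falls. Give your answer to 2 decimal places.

Solve the original market: 6007 - 4P = 3P - 2190, hence P = 1171 and q = 1323.
The new curves are qd = 6007 - 4P (demand) and qs = 4P - 2190 (supply).
Equate the new curves: 6007 - 4P = 4P - 2190, giving 8197 = 8P, P = 1024.625, q = 1908.5.
ΔP = 1024.625 − 1171 = -146.38.

-146.38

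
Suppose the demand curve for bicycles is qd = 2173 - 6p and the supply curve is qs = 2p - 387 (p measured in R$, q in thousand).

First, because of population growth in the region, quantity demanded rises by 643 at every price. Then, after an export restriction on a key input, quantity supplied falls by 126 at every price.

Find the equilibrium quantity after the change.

319.25

Solve the original market: 2173 - 6p = 2p - 387, hence p = 320 and q = 253.
With the change applied: demand qd = 2816 - 6p, supply qs = 2p - 513.
New equilibrium: 2816 - 6p = 2p - 513 ⇒ 3329 = 8p ⇒ p = 416.125, q = 319.25.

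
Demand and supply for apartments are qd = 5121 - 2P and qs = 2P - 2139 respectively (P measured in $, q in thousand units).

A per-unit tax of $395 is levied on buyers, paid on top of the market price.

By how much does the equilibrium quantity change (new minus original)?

-395

Solve the original market: 5121 - 2P = 2P - 2139, hence P = 1815 and q = 1491.
Since buyers pay the price plus the tax, the effective demand curve becomes qd = 4331 - 2P.
Equate the new curves: 4331 - 2P = 2P - 2139, giving 6470 = 4P, P = 1617.5, q = 1096.
Δq = 1096 − 1491 = -395.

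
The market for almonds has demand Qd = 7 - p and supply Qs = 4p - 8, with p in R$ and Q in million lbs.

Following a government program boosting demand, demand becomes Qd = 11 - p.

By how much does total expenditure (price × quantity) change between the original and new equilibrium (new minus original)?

+15.36

Original equilibrium: 7 - p = 4p - 8 gives 15 = 5p, so p = 3 and Q = 4.
With the change applied: demand Qd = 11 - p, supply Qs = 4p - 8.
Setting them equal: 11 - p = 4p - 8 → 19 = 5p, so p = 3.8 and Q = 7.2.
Expenditure moves from 3×4 = 12 to 3.8×7.2 = 27.36; change = +15.36.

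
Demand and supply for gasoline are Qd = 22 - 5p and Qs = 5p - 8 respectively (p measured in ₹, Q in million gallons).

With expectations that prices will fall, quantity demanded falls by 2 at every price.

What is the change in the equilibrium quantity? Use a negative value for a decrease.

-1

Solve the original market: 22 - 5p = 5p - 8, hence p = 3 and Q = 7.
The new curves are Qd = 20 - 5p (demand) and Qs = 5p - 8 (supply).
Clearing the new market: 20 - 5p = 5p - 8, so p = 2.8 and Q = 6.
ΔQ = 6 − 7 = -1.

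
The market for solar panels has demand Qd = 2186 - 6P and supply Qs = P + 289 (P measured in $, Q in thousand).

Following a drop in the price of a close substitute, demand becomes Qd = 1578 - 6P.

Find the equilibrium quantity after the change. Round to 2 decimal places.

Original equilibrium: 2186 - 6P = P + 289 gives 1897 = 7P, so P = 271 and Q = 560.
With the change applied: demand Qd = 1578 - 6P, supply Qs = P + 289.
Equate the new curves: 1578 - 6P = P + 289, giving 1289 = 7P, P = 1289/7 ≈ 184.1429, Q = 3312/7 ≈ 473.1429.

473.14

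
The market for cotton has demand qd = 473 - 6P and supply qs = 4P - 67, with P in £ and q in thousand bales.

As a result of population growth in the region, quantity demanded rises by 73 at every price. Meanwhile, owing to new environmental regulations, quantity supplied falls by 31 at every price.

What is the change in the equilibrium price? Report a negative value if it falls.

Initially, 473 - 6P = 4P - 67, so 540 = 10P and P = 54, q = 149.
The shock moves the curves to qd = 546 - 6P and qs = 4P - 98.
Clearing the new market: 546 - 6P = 4P - 98, so P = 64.4 and q = 159.6.
ΔP = 64.4 − 54 = +10.4.

+10.4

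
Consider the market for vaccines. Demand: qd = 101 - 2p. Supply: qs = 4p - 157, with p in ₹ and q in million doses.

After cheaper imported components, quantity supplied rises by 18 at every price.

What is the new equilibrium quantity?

Initially, 101 - 2p = 4p - 157, so 258 = 6p and p = 43, q = 15.
The new curves are qd = 101 - 2p (demand) and qs = 4p - 139 (supply).
Setting them equal: 101 - 2p = 4p - 139 → 240 = 6p, so p = 40 and q = 21.

21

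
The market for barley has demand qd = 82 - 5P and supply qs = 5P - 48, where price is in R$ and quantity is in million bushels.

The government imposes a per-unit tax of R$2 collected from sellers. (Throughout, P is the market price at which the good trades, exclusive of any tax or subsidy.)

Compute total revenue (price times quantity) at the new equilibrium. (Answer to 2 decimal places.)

168.00

Solve the original market: 82 - 5P = 5P - 48, hence P = 13 and q = 17.
Since sellers keep the price net of the tax, the effective supply curve becomes qs = 5P - 58.
Clearing the new market: 82 - 5P = 5P - 58, so P = 14 and q = 12.
New expenditure = 14 × 12 = 168.00.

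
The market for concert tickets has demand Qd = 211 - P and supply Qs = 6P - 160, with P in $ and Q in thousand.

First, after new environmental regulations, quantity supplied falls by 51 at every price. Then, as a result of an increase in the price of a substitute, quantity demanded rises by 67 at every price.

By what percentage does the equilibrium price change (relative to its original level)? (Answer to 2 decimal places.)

+31.81

Original equilibrium: 211 - P = 6P - 160 gives 371 = 7P, so P = 53 and Q = 158.
The shock moves the curves to Qd = 278 - P and Qs = 6P - 211.
Setting them equal: 278 - P = 6P - 211 → 489 = 7P, so P = 489/7 ≈ 69.8571 and Q = 1457/7 ≈ 208.1429.
%ΔP = (69.8571 − 53) / 53 × 100 = +31.81%.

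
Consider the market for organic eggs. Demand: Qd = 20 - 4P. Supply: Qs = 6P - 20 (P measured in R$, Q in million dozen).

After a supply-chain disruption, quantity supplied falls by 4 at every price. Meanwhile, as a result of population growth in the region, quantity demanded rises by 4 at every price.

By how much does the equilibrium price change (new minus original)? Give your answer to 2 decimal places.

+0.80

Solve the original market: 20 - 4P = 6P - 20, hence P = 4 and Q = 4.
The shock moves the curves to Qd = 24 - 4P and Qs = 6P - 24.
New equilibrium: 24 - 4P = 6P - 24 ⇒ 48 = 10P ⇒ P = 4.8, Q = 4.8.
ΔP = 4.8 − 4 = +0.80.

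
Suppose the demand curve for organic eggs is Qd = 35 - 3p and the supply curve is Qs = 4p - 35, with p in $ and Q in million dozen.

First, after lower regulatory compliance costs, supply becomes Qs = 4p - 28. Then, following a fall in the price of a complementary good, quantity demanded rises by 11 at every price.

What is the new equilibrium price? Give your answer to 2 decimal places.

Original equilibrium: 35 - 3p = 4p - 35 gives 70 = 7p, so p = 10 and Q = 5.
The new curves are Qd = 46 - 3p (demand) and Qs = 4p - 28 (supply).
Equate the new curves: 46 - 3p = 4p - 28, giving 74 = 7p, p = 74/7 ≈ 10.5714, Q = 100/7 ≈ 14.2857.

10.57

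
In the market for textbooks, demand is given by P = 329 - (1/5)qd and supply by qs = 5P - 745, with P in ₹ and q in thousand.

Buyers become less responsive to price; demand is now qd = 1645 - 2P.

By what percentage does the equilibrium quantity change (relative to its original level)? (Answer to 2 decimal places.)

+113.81

Before the shock: 1645 - 5P = 5P - 745 ⇒ 2390 = 10P ⇒ P = 239, q = 450.
The shock moves the curves to qd = 1645 - 2P and qs = 5P - 745.
Equate the new curves: 1645 - 2P = 5P - 745, giving 2390 = 7P, P = 2390/7 ≈ 341.4286, q = 6735/7 ≈ 962.1429.
%Δq = (962.1429 − 450) / 450 × 100 = +113.81%.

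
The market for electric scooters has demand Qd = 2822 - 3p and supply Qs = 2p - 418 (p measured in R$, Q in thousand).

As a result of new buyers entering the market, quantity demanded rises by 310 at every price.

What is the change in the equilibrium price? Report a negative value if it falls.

Solve the original market: 2822 - 3p = 2p - 418, hence p = 648 and Q = 878.
The shock moves the curves to Qd = 3132 - 3p and Qs = 2p - 418.
Setting them equal: 3132 - 3p = 2p - 418 → 3550 = 5p, so p = 710 and Q = 1002.
Δp = 710 − 648 = +62.

+62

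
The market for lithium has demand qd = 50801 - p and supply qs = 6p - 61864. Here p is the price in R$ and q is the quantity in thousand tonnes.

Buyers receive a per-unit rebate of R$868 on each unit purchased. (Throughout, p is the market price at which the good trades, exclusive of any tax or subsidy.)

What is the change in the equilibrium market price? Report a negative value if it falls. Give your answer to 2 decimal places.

Original equilibrium: 50801 - p = 6p - 61864 gives 112665 = 7p, so p = 16095 and q = 34706.
Since buyers' out-of-pocket price is the market price minus the rebate, the effective demand curve becomes qd = 51669 - p.
Equate the new curves: 51669 - p = 6p - 61864, giving 113533 = 7p, p = 16219, q = 35450.
Δp = 16219 − 16095 = +124.00.

+124.00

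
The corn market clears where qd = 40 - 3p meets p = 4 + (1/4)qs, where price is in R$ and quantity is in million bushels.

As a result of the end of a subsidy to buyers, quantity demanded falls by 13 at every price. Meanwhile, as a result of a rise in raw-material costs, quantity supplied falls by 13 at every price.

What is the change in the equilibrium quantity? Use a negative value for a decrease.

-13

Initially, 40 - 3p = 4p - 16, so 56 = 7p and p = 8, q = 16.
With the change applied: demand qd = 27 - 3p, supply qs = 4p - 29.
Clearing the new market: 27 - 3p = 4p - 29, so p = 8 and q = 3.
Δq = 3 − 16 = -13.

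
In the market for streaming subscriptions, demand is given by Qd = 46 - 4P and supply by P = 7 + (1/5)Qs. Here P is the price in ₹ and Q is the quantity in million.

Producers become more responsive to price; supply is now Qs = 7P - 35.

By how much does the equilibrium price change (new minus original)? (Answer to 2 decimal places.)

Solve the original market: 46 - 4P = 5P - 35, hence P = 9 and Q = 10.
The shock moves the curves to Qd = 46 - 4P and Qs = 7P - 35.
Equate the new curves: 46 - 4P = 7P - 35, giving 81 = 11P, P = 81/11 ≈ 7.3636, Q = 182/11 ≈ 16.5455.
ΔP = 7.3636 − 9 = -1.64.

-1.64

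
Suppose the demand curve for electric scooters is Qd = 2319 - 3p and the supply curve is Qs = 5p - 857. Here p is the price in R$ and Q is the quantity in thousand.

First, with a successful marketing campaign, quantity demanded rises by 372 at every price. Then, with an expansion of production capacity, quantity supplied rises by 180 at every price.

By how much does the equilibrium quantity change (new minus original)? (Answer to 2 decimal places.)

Initially, 2319 - 3p = 5p - 857, so 3176 = 8p and p = 397, Q = 1128.
After the shift, demand is Qd = 2691 - 3p and supply is Qs = 5p - 677.
Equate the new curves: 2691 - 3p = 5p - 677, giving 3368 = 8p, p = 421, Q = 1428.
ΔQ = 1428 − 1128 = +300.00.

+300.00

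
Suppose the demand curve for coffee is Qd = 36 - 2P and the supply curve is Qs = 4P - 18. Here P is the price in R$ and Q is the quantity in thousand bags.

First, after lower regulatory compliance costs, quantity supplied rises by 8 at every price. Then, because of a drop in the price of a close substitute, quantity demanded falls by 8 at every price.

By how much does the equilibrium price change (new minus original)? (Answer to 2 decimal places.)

-2.67

Original equilibrium: 36 - 2P = 4P - 18 gives 54 = 6P, so P = 9 and Q = 18.
After the shift, demand is Qd = 28 - 2P and supply is Qs = 4P - 10.
Equate the new curves: 28 - 2P = 4P - 10, giving 38 = 6P, P = 19/3 ≈ 6.3333, Q = 46/3 ≈ 15.3333.
ΔP = 6.3333 − 9 = -2.67.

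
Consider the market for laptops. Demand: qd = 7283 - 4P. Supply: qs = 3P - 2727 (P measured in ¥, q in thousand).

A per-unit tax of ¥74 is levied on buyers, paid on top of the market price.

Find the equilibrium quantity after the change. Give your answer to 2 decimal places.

1436.14

Initially, 7283 - 4P = 3P - 2727, so 10010 = 7P and P = 1430, q = 1563.
Since buyers pay the price plus the tax, the effective demand curve becomes qd = 6987 - 4P.
Equate the new curves: 6987 - 4P = 3P - 2727, giving 9714 = 7P, P = 9714/7 ≈ 1387.7143, q = 10053/7 ≈ 1436.1429.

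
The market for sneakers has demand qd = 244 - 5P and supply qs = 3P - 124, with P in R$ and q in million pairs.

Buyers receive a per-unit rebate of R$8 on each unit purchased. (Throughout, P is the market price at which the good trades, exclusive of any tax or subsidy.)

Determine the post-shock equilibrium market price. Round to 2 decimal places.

Solve the original market: 244 - 5P = 3P - 124, hence P = 46 and q = 14.
Since buyers' out-of-pocket price is the market price minus the rebate, the effective demand curve becomes qd = 284 - 5P.
New equilibrium: 284 - 5P = 3P - 124 ⇒ 408 = 8P ⇒ P = 51, q = 29.

51.00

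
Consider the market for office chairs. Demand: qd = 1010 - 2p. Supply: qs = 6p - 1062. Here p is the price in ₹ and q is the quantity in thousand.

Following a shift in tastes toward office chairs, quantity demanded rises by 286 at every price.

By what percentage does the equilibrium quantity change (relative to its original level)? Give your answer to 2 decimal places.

Initially, 1010 - 2p = 6p - 1062, so 2072 = 8p and p = 259, q = 492.
After the shift, demand is qd = 1296 - 2p and supply is qs = 6p - 1062.
New equilibrium: 1296 - 2p = 6p - 1062 ⇒ 2358 = 8p ⇒ p = 294.75, q = 706.5.
%Δq = (706.5 − 492) / 492 × 100 = +43.60%.

+43.60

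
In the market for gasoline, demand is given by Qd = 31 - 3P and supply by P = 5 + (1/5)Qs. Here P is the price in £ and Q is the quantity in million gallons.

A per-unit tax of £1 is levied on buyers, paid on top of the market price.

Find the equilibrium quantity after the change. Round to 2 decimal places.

Original equilibrium: 31 - 3P = 5P - 25 gives 56 = 8P, so P = 7 and Q = 10.
Since buyers pay the price plus the tax, the effective demand curve becomes Qd = 28 - 3P.
Equate the new curves: 28 - 3P = 5P - 25, giving 53 = 8P, P = 6.625, Q = 8.125.

8.13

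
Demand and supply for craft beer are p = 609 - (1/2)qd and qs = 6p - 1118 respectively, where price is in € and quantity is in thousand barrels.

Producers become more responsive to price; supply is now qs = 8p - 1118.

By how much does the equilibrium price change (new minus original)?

Before the shock: 1218 - 2p = 6p - 1118 ⇒ 2336 = 8p ⇒ p = 292, q = 634.
The shock moves the curves to qd = 1218 - 2p and qs = 8p - 1118.
Clearing the new market: 1218 - 2p = 8p - 1118, so p = 233.6 and q = 750.8.
Δp = 233.6 − 292 = -58.4.

-58.4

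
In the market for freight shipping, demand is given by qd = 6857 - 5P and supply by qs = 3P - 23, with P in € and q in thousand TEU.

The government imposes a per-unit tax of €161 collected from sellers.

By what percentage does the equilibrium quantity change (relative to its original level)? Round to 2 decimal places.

-11.81

Before the shock: 6857 - 5P = 3P - 23 ⇒ 6880 = 8P ⇒ P = 860, q = 2557.
Since sellers keep the price net of the tax, the effective supply curve becomes qs = 3P - 506.
New equilibrium: 6857 - 5P = 3P - 506 ⇒ 7363 = 8P ⇒ P = 920.375, q = 2255.125.
%Δq = (2255.125 − 2557) / 2557 × 100 = -11.81%.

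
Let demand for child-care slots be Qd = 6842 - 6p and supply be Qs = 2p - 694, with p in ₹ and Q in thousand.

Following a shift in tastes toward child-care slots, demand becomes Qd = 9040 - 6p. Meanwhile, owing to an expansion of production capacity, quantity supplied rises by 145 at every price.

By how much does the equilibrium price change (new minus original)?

Solve the original market: 6842 - 6p = 2p - 694, hence p = 942 and Q = 1190.
With the change applied: demand Qd = 9040 - 6p, supply Qs = 2p - 549.
Clearing the new market: 9040 - 6p = 2p - 549, so p = 1198.625 and Q = 1848.25.
Δp = 1198.625 − 942 = +256.625.

+256.625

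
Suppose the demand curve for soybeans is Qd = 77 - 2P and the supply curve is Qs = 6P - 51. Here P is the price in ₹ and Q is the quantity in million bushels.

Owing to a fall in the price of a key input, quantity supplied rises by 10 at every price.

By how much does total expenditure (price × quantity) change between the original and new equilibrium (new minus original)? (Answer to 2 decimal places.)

-19.38

Before the shock: 77 - 2P = 6P - 51 ⇒ 128 = 8P ⇒ P = 16, Q = 45.
The shock moves the curves to Qd = 77 - 2P and Qs = 6P - 41.
Equate the new curves: 77 - 2P = 6P - 41, giving 118 = 8P, P = 14.75, Q = 47.5.
Expenditure moves from 16×45 = 720 to 14.75×47.5 = 700.625; change = -19.38.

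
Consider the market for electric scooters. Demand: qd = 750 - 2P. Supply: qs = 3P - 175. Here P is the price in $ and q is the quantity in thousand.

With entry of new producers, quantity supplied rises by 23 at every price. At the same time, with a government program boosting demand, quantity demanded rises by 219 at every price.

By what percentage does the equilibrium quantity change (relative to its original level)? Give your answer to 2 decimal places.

+37.00

Before the shock: 750 - 2P = 3P - 175 ⇒ 925 = 5P ⇒ P = 185, q = 380.
With the change applied: demand qd = 969 - 2P, supply qs = 3P - 152.
Clearing the new market: 969 - 2P = 3P - 152, so P = 224.2 and q = 520.6.
%Δq = (520.6 − 380) / 380 × 100 = +37.00%.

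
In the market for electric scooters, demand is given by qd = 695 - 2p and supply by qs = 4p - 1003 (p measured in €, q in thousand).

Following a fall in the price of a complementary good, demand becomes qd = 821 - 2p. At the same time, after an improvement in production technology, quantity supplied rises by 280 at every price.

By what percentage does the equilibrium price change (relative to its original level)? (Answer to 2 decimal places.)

-9.07

Before the shock: 695 - 2p = 4p - 1003 ⇒ 1698 = 6p ⇒ p = 283, q = 129.
The new curves are qd = 821 - 2p (demand) and qs = 4p - 723 (supply).
Clearing the new market: 821 - 2p = 4p - 723, so p = 772/3 ≈ 257.3333 and q = 919/3 ≈ 306.3333.
%Δp = (257.3333 − 283) / 283 × 100 = -9.07%.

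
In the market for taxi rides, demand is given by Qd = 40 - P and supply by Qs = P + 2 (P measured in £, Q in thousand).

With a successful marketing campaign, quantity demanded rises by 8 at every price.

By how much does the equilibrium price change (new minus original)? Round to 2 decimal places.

+4.00

Solve the original market: 40 - P = P + 2, hence P = 19 and Q = 21.
The shock moves the curves to Qd = 48 - P and Qs = P + 2.
Equate the new curves: 48 - P = P + 2, giving 46 = 2P, P = 23, Q = 25.
ΔP = 23 − 19 = +4.00.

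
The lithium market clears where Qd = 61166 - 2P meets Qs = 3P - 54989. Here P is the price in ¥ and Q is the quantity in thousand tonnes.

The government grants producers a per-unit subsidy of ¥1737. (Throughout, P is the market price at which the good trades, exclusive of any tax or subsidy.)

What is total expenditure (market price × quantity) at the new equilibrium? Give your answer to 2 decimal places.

372514449.92

Before the shock: 61166 - 2P = 3P - 54989 ⇒ 116155 = 5P ⇒ P = 23231, Q = 14704.
Since sellers receive the price plus the subsidy, the effective supply curve becomes Qs = 3P - 49778.
Clearing the new market: 61166 - 2P = 3P - 49778, so P = 22188.8 and Q = 16788.4.
New expenditure = 22188.8 × 16788.4 = 372514449.92.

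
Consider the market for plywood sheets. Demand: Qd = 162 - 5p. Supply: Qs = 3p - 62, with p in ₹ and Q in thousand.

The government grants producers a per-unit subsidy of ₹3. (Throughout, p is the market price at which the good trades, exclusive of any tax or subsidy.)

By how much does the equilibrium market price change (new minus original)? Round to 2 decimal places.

Before the shock: 162 - 5p = 3p - 62 ⇒ 224 = 8p ⇒ p = 28, Q = 22.
Since sellers receive the price plus the subsidy, the effective supply curve becomes Qs = 3p - 53.
New equilibrium: 162 - 5p = 3p - 53 ⇒ 215 = 8p ⇒ p = 26.875, Q = 27.625.
Δp = 26.875 − 28 = -1.13.

-1.13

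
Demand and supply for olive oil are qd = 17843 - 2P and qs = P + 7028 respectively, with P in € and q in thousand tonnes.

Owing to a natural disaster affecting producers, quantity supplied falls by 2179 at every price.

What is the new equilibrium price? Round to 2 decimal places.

4331.33

Initially, 17843 - 2P = P + 7028, so 10815 = 3P and P = 3605, q = 10633.
With the change applied: demand qd = 17843 - 2P, supply qs = P + 4849.
New equilibrium: 17843 - 2P = P + 4849 ⇒ 12994 = 3P ⇒ P = 12994/3 ≈ 4331.3333, q = 27541/3 ≈ 9180.3333.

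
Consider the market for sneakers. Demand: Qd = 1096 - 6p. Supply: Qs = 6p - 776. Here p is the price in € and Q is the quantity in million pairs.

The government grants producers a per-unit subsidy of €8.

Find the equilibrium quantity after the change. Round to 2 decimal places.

Original equilibrium: 1096 - 6p = 6p - 776 gives 1872 = 12p, so p = 156 and Q = 160.
Since sellers receive the price plus the subsidy, the effective supply curve becomes Qs = 6p - 728.
New equilibrium: 1096 - 6p = 6p - 728 ⇒ 1824 = 12p ⇒ p = 152, Q = 184.

184.00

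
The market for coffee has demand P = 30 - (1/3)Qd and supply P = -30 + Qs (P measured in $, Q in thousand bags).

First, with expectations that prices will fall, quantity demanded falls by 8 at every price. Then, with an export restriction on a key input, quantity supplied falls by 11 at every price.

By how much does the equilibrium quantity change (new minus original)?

-10.25

Initially, 90 - 3P = P + 30, so 60 = 4P and P = 15, Q = 45.
The shock moves the curves to Qd = 82 - 3P and Qs = P + 19.
Clearing the new market: 82 - 3P = P + 19, so P = 15.75 and Q = 34.75.
ΔQ = 34.75 − 45 = -10.25.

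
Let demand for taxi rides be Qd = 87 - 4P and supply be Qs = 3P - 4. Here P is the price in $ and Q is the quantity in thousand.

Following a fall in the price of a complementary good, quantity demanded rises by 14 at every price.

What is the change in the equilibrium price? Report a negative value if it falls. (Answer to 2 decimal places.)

Solve the original market: 87 - 4P = 3P - 4, hence P = 13 and Q = 35.
The shock moves the curves to Qd = 101 - 4P and Qs = 3P - 4.
Clearing the new market: 101 - 4P = 3P - 4, so P = 15 and Q = 41.
ΔP = 15 − 13 = +2.00.

+2.00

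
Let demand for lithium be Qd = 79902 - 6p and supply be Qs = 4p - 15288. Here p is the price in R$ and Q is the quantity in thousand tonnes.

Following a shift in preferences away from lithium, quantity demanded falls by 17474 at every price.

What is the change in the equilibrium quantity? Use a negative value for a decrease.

Solve the original market: 79902 - 6p = 4p - 15288, hence p = 9519 and Q = 22788.
The new curves are Qd = 62428 - 6p (demand) and Qs = 4p - 15288 (supply).
New equilibrium: 62428 - 6p = 4p - 15288 ⇒ 77716 = 10p ⇒ p = 7771.6, Q = 15798.4.
ΔQ = 15798.4 − 22788 = -6989.6.

-6989.6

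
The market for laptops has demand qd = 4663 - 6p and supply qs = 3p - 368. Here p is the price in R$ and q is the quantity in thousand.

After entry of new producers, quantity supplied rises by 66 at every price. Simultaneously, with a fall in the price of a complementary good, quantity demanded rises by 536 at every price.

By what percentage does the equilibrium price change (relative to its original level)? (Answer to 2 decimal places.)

Before the shock: 4663 - 6p = 3p - 368 ⇒ 5031 = 9p ⇒ p = 559, q = 1309.
With the change applied: demand qd = 5199 - 6p, supply qs = 3p - 302.
New equilibrium: 5199 - 6p = 3p - 302 ⇒ 5501 = 9p ⇒ p = 5501/9 ≈ 611.2222, q = 4595/3 ≈ 1531.6667.
%Δp = (611.2222 − 559) / 559 × 100 = +9.34%.

+9.34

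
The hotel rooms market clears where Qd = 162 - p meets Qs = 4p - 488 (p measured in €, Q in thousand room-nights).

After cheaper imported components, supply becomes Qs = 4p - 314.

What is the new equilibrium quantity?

66.8

Original equilibrium: 162 - p = 4p - 488 gives 650 = 5p, so p = 130 and Q = 32.
The shock moves the curves to Qd = 162 - p and Qs = 4p - 314.
New equilibrium: 162 - p = 4p - 314 ⇒ 476 = 5p ⇒ p = 95.2, Q = 66.8.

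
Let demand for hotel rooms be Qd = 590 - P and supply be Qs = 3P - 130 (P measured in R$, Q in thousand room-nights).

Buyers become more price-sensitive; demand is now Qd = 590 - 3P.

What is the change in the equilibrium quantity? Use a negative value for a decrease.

-180

Solve the original market: 590 - P = 3P - 130, hence P = 180 and Q = 410.
The shock moves the curves to Qd = 590 - 3P and Qs = 3P - 130.
New equilibrium: 590 - 3P = 3P - 130 ⇒ 720 = 6P ⇒ P = 120, Q = 230.
ΔQ = 230 − 410 = -180.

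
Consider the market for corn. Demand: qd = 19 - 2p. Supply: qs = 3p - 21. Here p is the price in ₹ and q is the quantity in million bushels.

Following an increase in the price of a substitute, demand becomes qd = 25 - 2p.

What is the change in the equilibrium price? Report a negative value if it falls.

Before the shock: 19 - 2p = 3p - 21 ⇒ 40 = 5p ⇒ p = 8, q = 3.
The shock moves the curves to qd = 25 - 2p and qs = 3p - 21.
Equate the new curves: 25 - 2p = 3p - 21, giving 46 = 5p, p = 9.2, q = 6.6.
Δp = 9.2 − 8 = +1.2.

+1.2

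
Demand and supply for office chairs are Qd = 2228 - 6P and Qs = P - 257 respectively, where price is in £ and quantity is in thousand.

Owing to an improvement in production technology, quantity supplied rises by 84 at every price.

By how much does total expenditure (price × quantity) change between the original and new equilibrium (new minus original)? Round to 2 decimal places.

Before the shock: 2228 - 6P = P - 257 ⇒ 2485 = 7P ⇒ P = 355, Q = 98.
The shock moves the curves to Qd = 2228 - 6P and Qs = P - 173.
New equilibrium: 2228 - 6P = P - 173 ⇒ 2401 = 7P ⇒ P = 343, Q = 170.
Expenditure moves from 355×98 = 34790 to 343×170 = 58310; change = +23520.00.

+23520.00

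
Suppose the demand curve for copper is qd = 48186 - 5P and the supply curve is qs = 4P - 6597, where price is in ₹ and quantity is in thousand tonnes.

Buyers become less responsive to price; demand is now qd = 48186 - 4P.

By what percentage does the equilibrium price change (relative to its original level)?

+12.5

Solve the original market: 48186 - 5P = 4P - 6597, hence P = 6087 and q = 17751.
After the shift, demand is qd = 48186 - 4P and supply is qs = 4P - 6597.
New equilibrium: 48186 - 4P = 4P - 6597 ⇒ 54783 = 8P ⇒ P = 6847.875, q = 20794.5.
%ΔP = (6847.875 − 6087) / 6087 × 100 = +12.5%.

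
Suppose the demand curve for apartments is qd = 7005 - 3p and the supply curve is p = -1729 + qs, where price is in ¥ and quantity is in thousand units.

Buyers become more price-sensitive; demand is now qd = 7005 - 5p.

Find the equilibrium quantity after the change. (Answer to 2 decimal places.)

2608.33

Original equilibrium: 7005 - 3p = p + 1729 gives 5276 = 4p, so p = 1319 and q = 3048.
The new curves are qd = 7005 - 5p (demand) and qs = p + 1729 (supply).
New equilibrium: 7005 - 5p = p + 1729 ⇒ 5276 = 6p ⇒ p = 2638/3 ≈ 879.3333, q = 7825/3 ≈ 2608.3333.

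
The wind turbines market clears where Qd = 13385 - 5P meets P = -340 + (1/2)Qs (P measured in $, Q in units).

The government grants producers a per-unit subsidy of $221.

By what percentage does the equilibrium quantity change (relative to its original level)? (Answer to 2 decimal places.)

+7.33

Before the shock: 13385 - 5P = 2P + 680 ⇒ 12705 = 7P ⇒ P = 1815, Q = 4310.
Since sellers receive the price plus the subsidy, the effective supply curve becomes Qs = 2P + 1122.
New equilibrium: 13385 - 5P = 2P + 1122 ⇒ 12263 = 7P ⇒ P = 12263/7 ≈ 1751.8571, Q = 32380/7 ≈ 4625.7143.
%ΔQ = (4625.7143 − 4310) / 4310 × 100 = +7.33%.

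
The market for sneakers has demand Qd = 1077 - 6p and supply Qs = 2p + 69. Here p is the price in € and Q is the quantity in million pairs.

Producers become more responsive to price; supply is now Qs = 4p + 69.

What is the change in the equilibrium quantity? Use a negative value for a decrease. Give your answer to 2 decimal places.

Before the shock: 1077 - 6p = 2p + 69 ⇒ 1008 = 8p ⇒ p = 126, Q = 321.
The shock moves the curves to Qd = 1077 - 6p and Qs = 4p + 69.
Setting them equal: 1077 - 6p = 4p + 69 → 1008 = 10p, so p = 100.8 and Q = 472.2.
ΔQ = 472.2 − 321 = +151.20.

+151.20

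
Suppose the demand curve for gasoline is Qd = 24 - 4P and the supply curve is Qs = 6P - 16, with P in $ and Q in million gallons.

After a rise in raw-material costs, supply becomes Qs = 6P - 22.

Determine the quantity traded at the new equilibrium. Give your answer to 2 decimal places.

Initially, 24 - 4P = 6P - 16, so 40 = 10P and P = 4, Q = 8.
The new curves are Qd = 24 - 4P (demand) and Qs = 6P - 22 (supply).
Setting them equal: 24 - 4P = 6P - 22 → 46 = 10P, so P = 4.6 and Q = 5.6.

5.60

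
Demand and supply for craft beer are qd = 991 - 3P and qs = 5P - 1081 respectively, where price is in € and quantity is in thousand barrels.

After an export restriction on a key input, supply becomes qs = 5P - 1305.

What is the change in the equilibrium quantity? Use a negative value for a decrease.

-84

Solve the original market: 991 - 3P = 5P - 1081, hence P = 259 and q = 214.
After the shift, demand is qd = 991 - 3P and supply is qs = 5P - 1305.
Setting them equal: 991 - 3P = 5P - 1305 → 2296 = 8P, so P = 287 and q = 130.
Δq = 130 − 214 = -84.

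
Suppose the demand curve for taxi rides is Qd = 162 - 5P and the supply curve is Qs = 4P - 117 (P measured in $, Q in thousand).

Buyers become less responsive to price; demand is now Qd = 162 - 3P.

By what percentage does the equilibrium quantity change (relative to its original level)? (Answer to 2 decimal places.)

Initially, 162 - 5P = 4P - 117, so 279 = 9P and P = 31, Q = 7.
With the change applied: demand Qd = 162 - 3P, supply Qs = 4P - 117.
Clearing the new market: 162 - 3P = 4P - 117, so P = 279/7 ≈ 39.8571 and Q = 297/7 ≈ 42.4286.
%ΔQ = (42.4286 − 7) / 7 × 100 = +506.12%.

+506.12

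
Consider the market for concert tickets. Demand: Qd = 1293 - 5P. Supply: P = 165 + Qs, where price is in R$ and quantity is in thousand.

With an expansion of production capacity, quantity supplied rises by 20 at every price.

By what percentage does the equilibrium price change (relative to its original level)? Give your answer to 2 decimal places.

Original equilibrium: 1293 - 5P = P - 165 gives 1458 = 6P, so P = 243 and Q = 78.
After the shift, demand is Qd = 1293 - 5P and supply is Qs = P - 145.
Equate the new curves: 1293 - 5P = P - 145, giving 1438 = 6P, P = 719/3 ≈ 239.6667, Q = 284/3 ≈ 94.6667.
%ΔP = (239.6667 − 243) / 243 × 100 = -1.37%.

-1.37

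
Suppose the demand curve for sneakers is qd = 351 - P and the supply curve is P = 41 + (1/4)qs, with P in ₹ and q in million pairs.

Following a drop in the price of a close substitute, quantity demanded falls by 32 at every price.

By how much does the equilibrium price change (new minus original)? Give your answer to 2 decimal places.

-6.40

Solve the original market: 351 - P = 4P - 164, hence P = 103 and q = 248.
The new curves are qd = 319 - P (demand) and qs = 4P - 164 (supply).
Setting them equal: 319 - P = 4P - 164 → 483 = 5P, so P = 96.6 and q = 222.4.
ΔP = 96.6 − 103 = -6.40.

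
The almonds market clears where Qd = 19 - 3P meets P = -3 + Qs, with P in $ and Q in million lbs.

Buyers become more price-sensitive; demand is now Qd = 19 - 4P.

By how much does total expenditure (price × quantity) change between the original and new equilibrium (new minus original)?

-8.16

Solve the original market: 19 - 3P = P + 3, hence P = 4 and Q = 7.
The shock moves the curves to Qd = 19 - 4P and Qs = P + 3.
Setting them equal: 19 - 4P = P + 3 → 16 = 5P, so P = 3.2 and Q = 6.2.
Expenditure moves from 4×7 = 28 to 3.2×6.2 = 19.84; change = -8.16.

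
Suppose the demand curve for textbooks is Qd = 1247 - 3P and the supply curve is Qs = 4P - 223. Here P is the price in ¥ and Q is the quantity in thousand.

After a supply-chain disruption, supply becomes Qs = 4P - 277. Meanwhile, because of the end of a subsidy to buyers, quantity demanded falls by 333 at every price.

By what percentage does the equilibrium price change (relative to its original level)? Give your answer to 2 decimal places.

Before the shock: 1247 - 3P = 4P - 223 ⇒ 1470 = 7P ⇒ P = 210, Q = 617.
After the shift, demand is Qd = 914 - 3P and supply is Qs = 4P - 277.
Equate the new curves: 914 - 3P = 4P - 277, giving 1191 = 7P, P = 1191/7 ≈ 170.1429, Q = 2825/7 ≈ 403.5714.
%ΔP = (170.1429 − 210) / 210 × 100 = -18.98%.

-18.98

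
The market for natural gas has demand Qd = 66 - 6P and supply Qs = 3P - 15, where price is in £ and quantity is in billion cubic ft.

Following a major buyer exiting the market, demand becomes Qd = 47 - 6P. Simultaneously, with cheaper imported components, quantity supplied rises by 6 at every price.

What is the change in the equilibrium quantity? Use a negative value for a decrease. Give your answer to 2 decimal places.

Solve the original market: 66 - 6P = 3P - 15, hence P = 9 and Q = 12.
With the change applied: demand Qd = 47 - 6P, supply Qs = 3P - 9.
Setting them equal: 47 - 6P = 3P - 9 → 56 = 9P, so P = 56/9 ≈ 6.2222 and Q = 29/3 ≈ 9.6667.
ΔQ = 9.6667 − 12 = -2.33.

-2.33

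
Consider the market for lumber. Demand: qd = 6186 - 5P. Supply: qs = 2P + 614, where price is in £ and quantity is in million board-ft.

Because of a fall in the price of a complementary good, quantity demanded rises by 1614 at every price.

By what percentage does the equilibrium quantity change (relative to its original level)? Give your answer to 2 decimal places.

+20.90

Before the shock: 6186 - 5P = 2P + 614 ⇒ 5572 = 7P ⇒ P = 796, q = 2206.
With the change applied: demand qd = 7800 - 5P, supply qs = 2P + 614.
New equilibrium: 7800 - 5P = 2P + 614 ⇒ 7186 = 7P ⇒ P = 7186/7 ≈ 1026.5714, q = 18670/7 ≈ 2667.1429.
%Δq = (2667.1429 − 2206) / 2206 × 100 = +20.90%.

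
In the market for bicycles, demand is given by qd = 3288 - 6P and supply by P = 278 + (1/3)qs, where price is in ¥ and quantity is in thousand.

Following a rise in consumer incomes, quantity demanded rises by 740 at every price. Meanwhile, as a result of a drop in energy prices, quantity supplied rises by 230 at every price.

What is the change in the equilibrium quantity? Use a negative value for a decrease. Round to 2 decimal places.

+400.00

Solve the original market: 3288 - 6P = 3P - 834, hence P = 458 and q = 540.
The shock moves the curves to qd = 4028 - 6P and qs = 3P - 604.
Setting them equal: 4028 - 6P = 3P - 604 → 4632 = 9P, so P = 1544/3 ≈ 514.6667 and q = 940.
Δq = 940 − 540 = +400.00.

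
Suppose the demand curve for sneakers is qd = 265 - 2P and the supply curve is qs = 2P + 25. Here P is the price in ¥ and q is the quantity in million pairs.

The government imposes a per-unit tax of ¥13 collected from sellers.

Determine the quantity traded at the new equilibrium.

Before the shock: 265 - 2P = 2P + 25 ⇒ 240 = 4P ⇒ P = 60, q = 145.
Since sellers keep the price net of the tax, the effective supply curve becomes qs = 2P - 1.
Clearing the new market: 265 - 2P = 2P - 1, so P = 66.5 and q = 132.

132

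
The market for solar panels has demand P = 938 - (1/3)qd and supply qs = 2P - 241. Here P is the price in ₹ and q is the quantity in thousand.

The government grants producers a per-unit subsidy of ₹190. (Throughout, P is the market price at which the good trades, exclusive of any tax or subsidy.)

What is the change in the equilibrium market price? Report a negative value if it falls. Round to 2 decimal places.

Before the shock: 2814 - 3P = 2P - 241 ⇒ 3055 = 5P ⇒ P = 611, q = 981.
Since sellers receive the price plus the subsidy, the effective supply curve becomes qs = 2P + 139.
Setting them equal: 2814 - 3P = 2P + 139 → 2675 = 5P, so P = 535 and q = 1209.
ΔP = 535 − 611 = -76.00.

-76.00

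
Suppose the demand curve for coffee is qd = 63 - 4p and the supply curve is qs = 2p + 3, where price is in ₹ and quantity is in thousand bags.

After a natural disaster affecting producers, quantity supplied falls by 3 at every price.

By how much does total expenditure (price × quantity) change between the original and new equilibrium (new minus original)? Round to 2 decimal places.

Initially, 63 - 4p = 2p + 3, so 60 = 6p and p = 10, q = 23.
The new curves are qd = 63 - 4p (demand) and qs = 2p (supply).
Setting them equal: 63 - 4p = 2p → 63 = 6p, so p = 10.5 and q = 21.
Expenditure moves from 10×23 = 230 to 10.5×21 = 220.5; change = -9.50.

-9.50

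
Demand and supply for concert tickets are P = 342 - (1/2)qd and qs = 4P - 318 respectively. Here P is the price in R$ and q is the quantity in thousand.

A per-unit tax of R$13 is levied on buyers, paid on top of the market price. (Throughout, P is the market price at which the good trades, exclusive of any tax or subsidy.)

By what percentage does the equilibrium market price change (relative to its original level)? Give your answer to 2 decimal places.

Solve the original market: 684 - 2P = 4P - 318, hence P = 167 and q = 350.
Since buyers pay the price plus the tax, the effective demand curve becomes qd = 658 - 2P.
Equate the new curves: 658 - 2P = 4P - 318, giving 976 = 6P, P = 488/3 ≈ 162.6667, q = 998/3 ≈ 332.6667.
%ΔP = (162.6667 − 167) / 167 × 100 = -2.59%.

-2.59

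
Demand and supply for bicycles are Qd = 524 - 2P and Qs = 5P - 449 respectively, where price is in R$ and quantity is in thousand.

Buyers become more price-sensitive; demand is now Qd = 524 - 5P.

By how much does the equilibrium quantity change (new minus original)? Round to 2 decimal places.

-208.50

Original equilibrium: 524 - 2P = 5P - 449 gives 973 = 7P, so P = 139 and Q = 246.
After the shift, demand is Qd = 524 - 5P and supply is Qs = 5P - 449.
Setting them equal: 524 - 5P = 5P - 449 → 973 = 10P, so P = 97.3 and Q = 37.5.
ΔQ = 37.5 − 246 = -208.50.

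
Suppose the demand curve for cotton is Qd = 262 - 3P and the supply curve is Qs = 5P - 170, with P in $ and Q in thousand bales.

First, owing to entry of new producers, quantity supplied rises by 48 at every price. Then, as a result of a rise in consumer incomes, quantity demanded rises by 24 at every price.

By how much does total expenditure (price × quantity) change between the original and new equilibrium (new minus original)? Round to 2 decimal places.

Solve the original market: 262 - 3P = 5P - 170, hence P = 54 and Q = 100.
With the change applied: demand Qd = 286 - 3P, supply Qs = 5P - 122.
Setting them equal: 286 - 3P = 5P - 122 → 408 = 8P, so P = 51 and Q = 133.
Expenditure moves from 54×100 = 5400 to 51×133 = 6783; change = +1383.00.

+1383.00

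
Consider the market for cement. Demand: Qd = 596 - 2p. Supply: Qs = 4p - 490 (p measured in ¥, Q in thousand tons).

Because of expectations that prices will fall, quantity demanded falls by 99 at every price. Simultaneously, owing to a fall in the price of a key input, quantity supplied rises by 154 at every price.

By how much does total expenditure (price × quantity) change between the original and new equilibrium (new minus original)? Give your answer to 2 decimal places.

-11903.22

Original equilibrium: 596 - 2p = 4p - 490 gives 1086 = 6p, so p = 181 and Q = 234.
After the shift, demand is Qd = 497 - 2p and supply is Qs = 4p - 336.
Equate the new curves: 497 - 2p = 4p - 336, giving 833 = 6p, p = 833/6 ≈ 138.8333, Q = 658/3 ≈ 219.3333.
Expenditure moves from 181×234 = 42354 to 138.8333×219.3333 = 30450.7778; change = -11903.22.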